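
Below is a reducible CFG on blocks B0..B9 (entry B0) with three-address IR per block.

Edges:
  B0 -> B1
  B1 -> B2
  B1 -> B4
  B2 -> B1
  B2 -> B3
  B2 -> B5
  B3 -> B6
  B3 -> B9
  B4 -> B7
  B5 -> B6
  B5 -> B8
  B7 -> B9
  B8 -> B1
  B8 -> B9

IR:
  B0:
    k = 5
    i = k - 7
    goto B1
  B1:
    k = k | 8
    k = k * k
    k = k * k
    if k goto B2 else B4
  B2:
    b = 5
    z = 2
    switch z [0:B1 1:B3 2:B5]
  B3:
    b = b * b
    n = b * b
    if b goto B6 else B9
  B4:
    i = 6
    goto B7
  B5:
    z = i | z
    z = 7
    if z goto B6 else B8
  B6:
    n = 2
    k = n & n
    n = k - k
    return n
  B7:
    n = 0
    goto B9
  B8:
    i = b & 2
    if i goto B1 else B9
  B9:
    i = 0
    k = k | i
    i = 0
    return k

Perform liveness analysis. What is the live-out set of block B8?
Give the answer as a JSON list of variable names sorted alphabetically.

Per-block:
  B0 def {i,k} use ∅
  B1 def {k} use {k}
  B2 def {b,z} use ∅
  B3 def {b,n} use {b}
  B4 def {i} use ∅
  B5 def {z} use {i,z}
  B6 def {k,n} use ∅
  B7 def {n} use ∅
  B8 def {i} use {b}
  B9 def {i,k} use {k}

Liveness:
  B0: in=∅ out={i,k}
  B1: in={i,k} out={i,k}
  B2: in={i,k} out={b,i,k,z}
  B3: in={b,k} out={k}
  B4: in={k} out={k}
  B5: in={b,i,k,z} out={b,k}
  B6: in=∅ out=∅
  B7: in={k} out={k}
  B8: in={b,k} out={i,k}
  B9: in={k} out=∅

live-out(B8) = ["i", "k"]

Answer: ["i", "k"]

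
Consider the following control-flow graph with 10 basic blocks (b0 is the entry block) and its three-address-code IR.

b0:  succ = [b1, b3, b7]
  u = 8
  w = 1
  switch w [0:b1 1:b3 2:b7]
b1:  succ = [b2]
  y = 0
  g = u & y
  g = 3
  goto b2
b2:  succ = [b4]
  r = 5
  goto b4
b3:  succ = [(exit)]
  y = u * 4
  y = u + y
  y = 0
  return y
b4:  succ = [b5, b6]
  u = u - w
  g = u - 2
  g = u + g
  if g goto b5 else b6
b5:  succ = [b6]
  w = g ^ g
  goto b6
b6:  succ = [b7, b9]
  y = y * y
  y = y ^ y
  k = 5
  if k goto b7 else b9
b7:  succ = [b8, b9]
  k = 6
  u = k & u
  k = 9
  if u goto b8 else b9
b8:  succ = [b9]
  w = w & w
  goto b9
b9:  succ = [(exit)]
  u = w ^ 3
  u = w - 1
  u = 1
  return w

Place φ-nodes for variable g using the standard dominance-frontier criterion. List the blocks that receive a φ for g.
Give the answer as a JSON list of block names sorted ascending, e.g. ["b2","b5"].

Answer: ["b7", "b9"]

Analysis:
idom tree: b1←b0 b2←b1 b3←b0 b4←b2 b5←b4 b6←b4 b7←b0 b8←b7 b9←b0
Join-block Dom:
  b6: preds {b4,b5}: {b0,b1,b2,b4} ∩ {b0,b1,b2,b4,b5} = {b0,b1,b2,b4}; idom=b4
  b7: preds {b0,b6}: {b0} ∩ {b0,b1,b2,b4,b6} = {b0}; idom=b0
  b9: preds {b6,b7,b8}: {b0,b1,b2,b4,b6} ∩ {b0,b7} ∩ {b0,b7,b8} = {b0}; idom=b0

DF derivation:
  join b6 pred b4: · stop@b4
  join b6 pred b5: b5 stop@b4
  join b7 pred b0: · stop@b0
  join b7 pred b6: b6→b4→b2→b1 stop@b0
  join b9 pred b6: b6→b4→b2→b1 stop@b0
  join b9 pred b7: b7 stop@b0
  join b9 pred b8: b8→b7 stop@b0
  b0: DF=∅
  b1: DF={b7,b9}
  b2: DF={b7,b9}
  b3: DF=∅
  b4: DF={b7,b9}
  b5: DF={b6}
  b6: DF={b7,b9}
  b7: DF={b9}
  b8: DF={b9}
  b9: DF=∅

φ for g: defs {b1,b4}
  DF⁺ = {b7,b9}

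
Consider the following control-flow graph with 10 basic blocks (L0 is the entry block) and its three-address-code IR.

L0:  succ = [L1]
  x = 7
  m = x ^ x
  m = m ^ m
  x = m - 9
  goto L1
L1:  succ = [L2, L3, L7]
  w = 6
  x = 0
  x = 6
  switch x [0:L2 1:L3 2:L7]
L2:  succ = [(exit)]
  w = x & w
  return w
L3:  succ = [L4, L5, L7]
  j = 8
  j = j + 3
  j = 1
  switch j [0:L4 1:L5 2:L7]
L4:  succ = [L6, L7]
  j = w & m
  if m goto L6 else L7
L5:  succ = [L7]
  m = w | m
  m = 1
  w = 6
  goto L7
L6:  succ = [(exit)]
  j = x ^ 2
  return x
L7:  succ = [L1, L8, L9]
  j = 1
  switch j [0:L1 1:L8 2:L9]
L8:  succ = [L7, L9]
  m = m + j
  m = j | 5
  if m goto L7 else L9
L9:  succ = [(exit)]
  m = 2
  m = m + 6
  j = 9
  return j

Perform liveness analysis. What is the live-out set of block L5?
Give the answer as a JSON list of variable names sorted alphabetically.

Block summaries:
  L0: {m,x} / ∅
  L1: {w,x} / ∅
  L2: {w} / {w,x}
  L3: {j} / ∅
  L4: {j} / {m,w}
  L5: {m,w} / {m,w}
  L6: {j} / {x}
  L7: {j} / ∅
  L8: {m} / {j,m}
  L9: {j,m} / ∅

Live sets:
  L0: in=∅ out={m}
  L1: in={m} out={m,w,x}
  L2: in={w,x} out=∅
  L3: in={m,w,x} out={m,w,x}
  L4: in={m,w,x} out={m,x}
  L5: in={m,w} out={m}
  L6: in={x} out=∅
  L7: in={m} out={j,m}
  L8: in={j,m} out={m}
  L9: in=∅ out=∅

live-out(L5) = ["m"]

Answer: ["m"]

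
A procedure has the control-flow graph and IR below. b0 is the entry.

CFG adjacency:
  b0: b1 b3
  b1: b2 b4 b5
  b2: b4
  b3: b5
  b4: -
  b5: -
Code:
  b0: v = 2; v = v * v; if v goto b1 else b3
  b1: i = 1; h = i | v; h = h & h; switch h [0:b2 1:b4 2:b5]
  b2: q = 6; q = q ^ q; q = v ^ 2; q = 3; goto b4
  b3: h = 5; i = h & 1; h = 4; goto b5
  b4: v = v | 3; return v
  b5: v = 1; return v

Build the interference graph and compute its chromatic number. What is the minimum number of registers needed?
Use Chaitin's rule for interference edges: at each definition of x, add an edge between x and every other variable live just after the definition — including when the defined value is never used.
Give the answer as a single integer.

Answer: 2

Working:
def/use:
  b0: def={v} ue=∅
  b1: def={h,i} ue={v}
  b2: def={q} ue={v}
  b3: def={h,i} ue=∅
  b4: def={v} ue={v}
  b5: def={v} ue=∅

Backward fixpoint:
  b0: in=∅ out={v}
  b1: in={v} out={v}
  b2: in={v} out={v}
  b3: in=∅ out=∅
  b4: in={v} out=∅
  b5: in=∅ out=∅

Interfere edges:
  h↔{v}
  i↔{v}
  q↔{v}
  v↔{h,i,q}

Registers:
  {h,v} pairwise interfere (2-clique) ⇒ χ ≥ 2
  assign h→r1 i→r1 q→r1 v→r0 — no edge inside a register ⇒ χ ≤ 2
  χ = 2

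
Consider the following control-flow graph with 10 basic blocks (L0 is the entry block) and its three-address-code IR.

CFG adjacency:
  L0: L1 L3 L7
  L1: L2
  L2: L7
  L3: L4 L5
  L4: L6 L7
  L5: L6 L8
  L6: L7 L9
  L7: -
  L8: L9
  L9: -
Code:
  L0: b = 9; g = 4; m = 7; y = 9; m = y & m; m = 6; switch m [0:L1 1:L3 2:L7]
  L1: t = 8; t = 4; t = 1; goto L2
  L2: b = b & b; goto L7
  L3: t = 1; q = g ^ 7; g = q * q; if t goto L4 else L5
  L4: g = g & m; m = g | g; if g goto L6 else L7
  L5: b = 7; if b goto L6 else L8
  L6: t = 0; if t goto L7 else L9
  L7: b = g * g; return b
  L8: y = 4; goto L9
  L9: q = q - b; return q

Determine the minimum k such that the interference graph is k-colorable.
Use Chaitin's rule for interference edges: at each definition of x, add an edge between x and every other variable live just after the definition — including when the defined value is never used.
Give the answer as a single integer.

Per-block:
  L0: def={b,g,m,y} ue=∅
  L1: def={t} ue=∅
  L2: def={b} ue={b}
  L3: def={g,q,t} ue={g}
  L4: def={g,m} ue={g,m}
  L5: def={b} ue=∅
  L6: def={t} ue=∅
  L7: def={b} ue={g}
  L8: def={y} ue=∅
  L9: def={q} ue={b,q}

Live sets:
  L0: in=∅ out={b,g,m}
  L1: in={b,g} out={b,g}
  L2: in={b,g} out={g}
  L3: in={b,g,m} out={b,g,m,q}
  L4: in={b,g,m,q} out={b,g,q}
  L5: in={g,q} out={b,g,q}
  L6: in={b,g,q} out={b,g,q}
  L7: in={g} out=∅
  L8: in={b,q} out={b,q}
  L9: in={b,q} out=∅

Interfere edges:
  b: {g,m,q,t,y}
  g: {b,m,q,t,y}
  m: {b,g,q,t,y}
  q: {b,g,m,t,y}
  t: {b,g,m,q}
  y: {b,g,m,q}

Chromatic number:
  {b,g,m,q,t} pairwise interfere (5-clique) ⇒ χ ≥ 5
  5-colouring: R0={b}  R1={g}  R2={m}  R3={q}  R4={t,y}
  χ = 5

Answer: 5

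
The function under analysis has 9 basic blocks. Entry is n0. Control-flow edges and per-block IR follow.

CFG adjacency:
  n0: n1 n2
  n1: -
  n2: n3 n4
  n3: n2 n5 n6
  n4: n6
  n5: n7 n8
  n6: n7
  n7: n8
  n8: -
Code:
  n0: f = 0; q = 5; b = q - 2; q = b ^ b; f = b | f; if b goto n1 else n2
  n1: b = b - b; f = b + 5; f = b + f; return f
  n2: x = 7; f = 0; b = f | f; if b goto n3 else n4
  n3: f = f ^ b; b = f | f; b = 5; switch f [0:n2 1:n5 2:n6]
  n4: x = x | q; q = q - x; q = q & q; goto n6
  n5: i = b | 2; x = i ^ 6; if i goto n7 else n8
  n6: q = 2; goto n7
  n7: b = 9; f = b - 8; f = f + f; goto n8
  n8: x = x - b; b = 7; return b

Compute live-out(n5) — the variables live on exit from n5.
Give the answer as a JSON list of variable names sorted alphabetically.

def/use:
  n0 def {b,f,q} use ∅
  n1 def {b,f} use {b}
  n2 def {b,f,x} use ∅
  n3 def {b,f} use {b,f}
  n4 def {q,x} use {q,x}
  n5 def {i,x} use {b}
  n6 def {q} use ∅
  n7 def {b,f} use ∅
  n8 def {b,x} use {b,x}

Live sets:
  n0: in=∅ out={b,q}
  n1: in={b} out=∅
  n2: in={q} out={b,f,q,x}
  n3: in={b,f,q,x} out={b,q,x}
  n4: in={q,x} out={x}
  n5: in={b} out={b,x}
  n6: in={x} out={x}
  n7: in={x} out={b,x}
  n8: in={b,x} out=∅

live-out(n5) = ["b", "x"]

Answer: ["b", "x"]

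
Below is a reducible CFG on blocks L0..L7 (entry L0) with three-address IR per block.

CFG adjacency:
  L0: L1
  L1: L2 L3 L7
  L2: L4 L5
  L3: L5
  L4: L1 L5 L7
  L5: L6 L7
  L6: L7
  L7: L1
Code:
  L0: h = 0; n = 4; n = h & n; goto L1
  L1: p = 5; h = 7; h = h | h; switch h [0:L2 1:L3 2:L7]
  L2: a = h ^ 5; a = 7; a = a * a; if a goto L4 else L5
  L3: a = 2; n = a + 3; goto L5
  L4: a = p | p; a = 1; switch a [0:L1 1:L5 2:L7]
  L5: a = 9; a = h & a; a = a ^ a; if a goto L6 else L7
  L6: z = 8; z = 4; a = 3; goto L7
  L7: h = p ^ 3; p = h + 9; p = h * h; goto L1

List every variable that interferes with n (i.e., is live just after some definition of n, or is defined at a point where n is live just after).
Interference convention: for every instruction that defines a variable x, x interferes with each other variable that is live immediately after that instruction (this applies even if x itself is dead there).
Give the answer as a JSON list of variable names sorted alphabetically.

Block summaries:
  L0: {h,n} / ∅
  L1: {h,p} / ∅
  L2: {a} / {h}
  L3: {a,n} / ∅
  L4: {a} / {p}
  L5: {a} / {h}
  L6: {a,z} / ∅
  L7: {h,p} / {p}

Backward fixpoint:
  L0 li=∅ lo=∅
  L1 li=∅ lo={h,p}
  L2 li={h,p} lo={h,p}
  L3 li={h,p} lo={h,p}
  L4 li={h,p} lo={h,p}
  L5 li={h,p} lo={p}
  L6 li={p} lo={p}
  L7 li={p} lo=∅

Interference:
  a: {h,p}
  h: {a,n,p}
  n: {h,p}
  p: {a,h,n,z}
  z: {p}

N(n) = ["h", "p"]

Answer: ["h", "p"]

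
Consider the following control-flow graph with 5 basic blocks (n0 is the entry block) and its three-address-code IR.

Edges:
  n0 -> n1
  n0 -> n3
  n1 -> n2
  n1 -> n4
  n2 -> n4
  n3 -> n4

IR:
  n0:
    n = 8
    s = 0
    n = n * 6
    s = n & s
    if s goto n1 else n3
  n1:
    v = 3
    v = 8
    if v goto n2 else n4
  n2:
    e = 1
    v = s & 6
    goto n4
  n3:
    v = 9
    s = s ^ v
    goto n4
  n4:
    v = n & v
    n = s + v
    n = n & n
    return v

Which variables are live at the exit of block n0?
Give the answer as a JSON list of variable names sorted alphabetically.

Answer: ["n", "s"]

Analysis:
def/use:
  n0 def {n,s} use ∅
  n1 def {v} use ∅
  n2 def {e,v} use {s}
  n3 def {s,v} use {s}
  n4 def {n,v} use {n,s,v}

Live sets:
  n0: in=∅ out={n,s}
  n1: in={n,s} out={n,s,v}
  n2: in={n,s} out={n,s,v}
  n3: in={n,s} out={n,s,v}
  n4: in={n,s,v} out=∅

live-out(n0) = ["n", "s"]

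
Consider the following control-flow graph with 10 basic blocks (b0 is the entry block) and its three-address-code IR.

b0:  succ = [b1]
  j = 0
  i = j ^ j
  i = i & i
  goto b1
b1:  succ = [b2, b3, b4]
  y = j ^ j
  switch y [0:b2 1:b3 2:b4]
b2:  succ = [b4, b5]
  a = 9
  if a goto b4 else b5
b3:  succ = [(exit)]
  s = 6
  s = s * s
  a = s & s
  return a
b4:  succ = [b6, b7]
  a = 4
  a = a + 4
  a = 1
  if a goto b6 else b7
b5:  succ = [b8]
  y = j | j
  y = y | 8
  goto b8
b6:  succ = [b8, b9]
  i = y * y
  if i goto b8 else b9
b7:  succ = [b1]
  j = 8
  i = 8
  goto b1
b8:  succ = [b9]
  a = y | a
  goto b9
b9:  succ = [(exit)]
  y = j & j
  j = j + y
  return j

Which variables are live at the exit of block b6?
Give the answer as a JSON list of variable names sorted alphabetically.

Block summaries:
  b0: def={i,j} ue=∅
  b1: def={y} ue={j}
  b2: def={a} ue=∅
  b3: def={a,s} ue=∅
  b4: def={a} ue=∅
  b5: def={y} ue={j}
  b6: def={i} ue={y}
  b7: def={i,j} ue=∅
  b8: def={a} ue={a,y}
  b9: def={j,y} ue={j}

Live sets:
  b0: in=∅ out={j}
  b1: in={j} out={j,y}
  b2: in={j,y} out={a,j,y}
  b3: in=∅ out=∅
  b4: in={j,y} out={a,j,y}
  b5: in={a,j} out={a,j,y}
  b6: in={a,j,y} out={a,j,y}
  b7: in=∅ out={j}
  b8: in={a,j,y} out={j}
  b9: in={j} out=∅

live-out(b6) = ["a", "j", "y"]

Answer: ["a", "j", "y"]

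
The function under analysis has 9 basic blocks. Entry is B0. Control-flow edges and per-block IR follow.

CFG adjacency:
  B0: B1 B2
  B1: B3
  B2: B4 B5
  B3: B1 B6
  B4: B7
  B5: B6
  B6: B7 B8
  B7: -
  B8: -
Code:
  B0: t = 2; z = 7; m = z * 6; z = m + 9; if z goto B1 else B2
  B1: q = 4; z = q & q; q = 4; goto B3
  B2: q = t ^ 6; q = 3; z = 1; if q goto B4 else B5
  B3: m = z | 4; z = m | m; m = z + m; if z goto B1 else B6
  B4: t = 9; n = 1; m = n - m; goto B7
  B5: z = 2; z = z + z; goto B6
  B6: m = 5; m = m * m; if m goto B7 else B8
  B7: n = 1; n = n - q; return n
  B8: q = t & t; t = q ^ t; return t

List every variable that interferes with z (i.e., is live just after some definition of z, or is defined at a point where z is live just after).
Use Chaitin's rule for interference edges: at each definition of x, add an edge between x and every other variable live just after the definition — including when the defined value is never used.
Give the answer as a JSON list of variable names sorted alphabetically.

Answer: ["m", "q", "t"]

Derivation:
def/use:
  B0: def={m,t,z} ue=∅
  B1: def={q,z} ue=∅
  B2: def={q,z} ue={t}
  B3: def={m,z} ue={z}
  B4: def={m,n,t} ue={m}
  B5: def={z} ue=∅
  B6: def={m} ue=∅
  B7: def={n} ue={q}
  B8: def={q,t} ue={t}

Live sets:
  B0: in=∅ out={m,t}
  B1: in={t} out={q,t,z}
  B2: in={m,t} out={m,q,t}
  B3: in={q,t,z} out={q,t}
  B4: in={m,q} out={q}
  B5: in={q,t} out={q,t}
  B6: in={q,t} out={q,t}
  B7: in={q} out=∅
  B8: in={t} out=∅

Interfere edges:
  m — {n,q,t,z}
  n — {m,q}
  q — {m,n,t,z}
  t — {m,q,z}
  z — {m,q,t}

N(z) = ["m", "q", "t"]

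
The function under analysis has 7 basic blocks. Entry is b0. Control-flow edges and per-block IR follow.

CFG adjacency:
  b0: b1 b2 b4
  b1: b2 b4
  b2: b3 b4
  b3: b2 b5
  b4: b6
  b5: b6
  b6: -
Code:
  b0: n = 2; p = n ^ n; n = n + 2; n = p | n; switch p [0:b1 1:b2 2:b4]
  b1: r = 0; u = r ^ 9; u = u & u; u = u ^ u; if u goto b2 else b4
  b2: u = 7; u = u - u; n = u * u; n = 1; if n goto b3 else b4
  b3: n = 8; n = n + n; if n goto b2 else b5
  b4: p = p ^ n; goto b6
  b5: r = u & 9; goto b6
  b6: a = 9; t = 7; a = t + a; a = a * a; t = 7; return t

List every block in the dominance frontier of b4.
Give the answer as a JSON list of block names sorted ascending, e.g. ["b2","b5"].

Answer: ["b6"]

Working:
idom tree: b1←b0 b2←b0 b3←b2 b4←b0 b5←b3 b6←b0
Dom at joins:
  b2: preds {b0,b1,b3}: {b0} ∩ {b0,b1} ∩ {b0,b2,b3} = {b0}; idom=b0
  b4: preds {b0,b1,b2}: {b0} ∩ {b0,b1} ∩ {b0,b2} = {b0}; idom=b0
  b6: preds {b4,b5}: {b0,b4} ∩ {b0,b2,b3,b5} = {b0}; idom=b0

Frontier:
  b2←b0: walk · to b0
  b2←b1: walk b1 to b0
  b2←b3: walk b3→b2 to b0
  b4←b0: walk · to b0
  b4←b1: walk b1 to b0
  b4←b2: walk b2 to b0
  b6←b4: walk b4 to b0
  b6←b5: walk b5→b3→b2 to b0
  b0 → ∅
  b1 → {b2,b4}
  b2 → {b2,b4,b6}
  b3 → {b2,b6}
  b4 → {b6}
  b5 → {b6}
  b6 → ∅

DF(b4) = ["b6"]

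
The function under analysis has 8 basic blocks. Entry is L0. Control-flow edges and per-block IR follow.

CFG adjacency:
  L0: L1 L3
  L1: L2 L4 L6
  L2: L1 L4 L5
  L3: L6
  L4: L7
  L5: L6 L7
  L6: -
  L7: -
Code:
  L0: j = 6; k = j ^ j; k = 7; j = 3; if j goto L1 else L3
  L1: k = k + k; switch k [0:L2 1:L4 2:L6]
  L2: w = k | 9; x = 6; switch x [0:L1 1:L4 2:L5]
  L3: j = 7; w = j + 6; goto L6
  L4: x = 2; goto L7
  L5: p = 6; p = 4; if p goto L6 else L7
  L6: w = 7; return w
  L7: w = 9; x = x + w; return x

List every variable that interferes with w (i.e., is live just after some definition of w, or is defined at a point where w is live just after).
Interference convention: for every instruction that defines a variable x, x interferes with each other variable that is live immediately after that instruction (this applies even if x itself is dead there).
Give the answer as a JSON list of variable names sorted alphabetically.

Answer: ["k", "x"]

Analysis:
Per-block:
  L0: def={j,k} ue=∅
  L1: def={k} ue={k}
  L2: def={w,x} ue={k}
  L3: def={j,w} ue=∅
  L4: def={x} ue=∅
  L5: def={p} ue=∅
  L6: def={w} ue=∅
  L7: def={w,x} ue={x}

Backward fixpoint:
  L0: in=∅ out={k}
  L1: in={k} out={k}
  L2: in={k} out={k,x}
  L3: in=∅ out=∅
  L4: in=∅ out={x}
  L5: in={x} out={x}
  L6: in=∅ out=∅
  L7: in={x} out=∅

Interference:
  j — {k}
  k — {j,w,x}
  p — {x}
  w — {k,x}
  x — {k,p,w}

N(w) = ["k", "x"]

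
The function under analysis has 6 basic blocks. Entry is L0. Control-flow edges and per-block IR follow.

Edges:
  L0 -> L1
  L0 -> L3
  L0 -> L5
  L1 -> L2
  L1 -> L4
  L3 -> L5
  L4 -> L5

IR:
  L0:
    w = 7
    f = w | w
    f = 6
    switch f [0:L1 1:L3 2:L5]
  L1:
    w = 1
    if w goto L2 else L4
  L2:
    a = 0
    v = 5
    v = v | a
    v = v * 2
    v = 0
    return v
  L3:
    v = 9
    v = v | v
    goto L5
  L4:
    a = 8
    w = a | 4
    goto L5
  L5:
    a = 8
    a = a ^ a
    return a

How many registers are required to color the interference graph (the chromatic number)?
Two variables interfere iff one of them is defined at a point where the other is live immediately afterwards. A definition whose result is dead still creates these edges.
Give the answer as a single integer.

Answer: 2

Working:
def/use:
  L0 def {f,w} use ∅
  L1 def {w} use ∅
  L2 def {a,v} use ∅
  L3 def {v} use ∅
  L4 def {a,w} use ∅
  L5 def {a} use ∅

Live sets:
  L0: in=∅ out=∅
  L1: in=∅ out=∅
  L2: in=∅ out=∅
  L3: in=∅ out=∅
  L4: in=∅ out=∅
  L5: in=∅ out=∅

Conflict graph:
  a↔{v}
  f↔∅
  v↔{a}
  w↔∅

Colouring:
  {a,v} pairwise interfere (2-clique) ⇒ χ ≥ 2
  2-colouring: R0={a,f,w}  R1={v}
  χ = 2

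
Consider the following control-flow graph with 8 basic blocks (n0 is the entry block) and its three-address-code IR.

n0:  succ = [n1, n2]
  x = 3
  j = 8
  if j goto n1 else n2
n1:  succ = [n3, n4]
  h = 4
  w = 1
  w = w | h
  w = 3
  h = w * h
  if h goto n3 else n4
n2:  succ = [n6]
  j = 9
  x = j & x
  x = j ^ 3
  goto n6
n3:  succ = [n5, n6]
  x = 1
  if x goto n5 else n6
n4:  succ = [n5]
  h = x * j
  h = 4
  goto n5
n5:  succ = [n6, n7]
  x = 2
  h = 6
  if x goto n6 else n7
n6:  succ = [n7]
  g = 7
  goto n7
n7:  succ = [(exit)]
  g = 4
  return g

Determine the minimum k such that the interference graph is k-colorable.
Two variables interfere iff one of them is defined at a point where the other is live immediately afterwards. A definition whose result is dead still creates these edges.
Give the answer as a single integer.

Answer: 4

Working:
Per-block:
  n0: def={j,x} ue=∅
  n1: def={h,w} ue=∅
  n2: def={j,x} ue={x}
  n3: def={x} ue=∅
  n4: def={h} ue={j,x}
  n5: def={h,x} ue=∅
  n6: def={g} ue=∅
  n7: def={g} ue=∅

Backward fixpoint:
  n0: in=∅ out={j,x}
  n1: in={j,x} out={j,x}
  n2: in={x} out=∅
  n3: in=∅ out=∅
  n4: in={j,x} out=∅
  n5: in=∅ out=∅
  n6: in=∅ out=∅
  n7: in=∅ out=∅

Conflict graph:
  g↔∅
  h↔{j,w,x}
  j↔{h,w,x}
  w↔{h,j,x}
  x↔{h,j,w}

Registers:
  lower bound: {h,j,w,x} mutually conflict ⇒ χ ≥ 4
  assign g→R0 h→R0 j→R1 w→R2 x→R3 — no edge inside a register ⇒ χ ≤ 4
  χ = 4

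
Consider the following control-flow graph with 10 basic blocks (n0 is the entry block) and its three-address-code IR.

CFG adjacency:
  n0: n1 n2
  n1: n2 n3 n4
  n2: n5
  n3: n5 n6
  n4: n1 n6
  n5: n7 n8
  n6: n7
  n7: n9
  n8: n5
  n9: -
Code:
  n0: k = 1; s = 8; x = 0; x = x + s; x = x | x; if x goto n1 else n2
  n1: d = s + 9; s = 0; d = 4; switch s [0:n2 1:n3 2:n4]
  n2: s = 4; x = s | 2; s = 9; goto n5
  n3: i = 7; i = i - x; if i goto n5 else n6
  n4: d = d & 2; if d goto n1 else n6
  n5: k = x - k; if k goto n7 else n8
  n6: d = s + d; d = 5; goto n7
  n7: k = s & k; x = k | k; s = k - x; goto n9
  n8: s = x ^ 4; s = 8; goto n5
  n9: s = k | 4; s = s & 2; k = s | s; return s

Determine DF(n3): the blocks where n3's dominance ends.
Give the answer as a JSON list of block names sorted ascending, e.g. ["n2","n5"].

idom tree: n1←n0 n2←n0 n3←n1 n4←n1 n5←n0 n6←n1 n7←n0 n8←n5 n9←n7
Dom∩ at merges:
  n1: preds {n0,n4}: {n0} ∩ {n0,n1,n4} = {n0}; idom=n0
  n2: preds {n0,n1}: {n0} ∩ {n0,n1} = {n0}; idom=n0
  n5: preds {n2,n3,n8}: {n0,n2} ∩ {n0,n1,n3} ∩ {n0,n5,n8} = {n0}; idom=n0
  n6: preds {n3,n4}: {n0,n1,n3} ∩ {n0,n1,n4} = {n0,n1}; idom=n1
  n7: preds {n5,n6}: {n0,n5} ∩ {n0,n1,n6} = {n0}; idom=n0

DF walk-up:
  join n1 pred n0: · stop@n0
  join n1 pred n4: n4→n1 stop@n0
  join n2 pred n0: · stop@n0
  join n2 pred n1: n1 stop@n0
  join n5 pred n2: n2 stop@n0
  join n5 pred n3: n3→n1 stop@n0
  join n5 pred n8: n8→n5 stop@n0
  join n6 pred n3: n3 stop@n1
  join n6 pred n4: n4 stop@n1
  join n7 pred n5: n5 stop@n0
  join n7 pred n6: n6→n1 stop@n0
  DF(n0)=∅
  DF(n1)={n1,n2,n5,n7}
  DF(n2)={n5}
  DF(n3)={n5,n6}
  DF(n4)={n1,n6}
  DF(n5)={n5,n7}
  DF(n6)={n7}
  DF(n7)=∅
  DF(n8)={n5}
  DF(n9)=∅

DF(n3) = ["n5", "n6"]

Answer: ["n5", "n6"]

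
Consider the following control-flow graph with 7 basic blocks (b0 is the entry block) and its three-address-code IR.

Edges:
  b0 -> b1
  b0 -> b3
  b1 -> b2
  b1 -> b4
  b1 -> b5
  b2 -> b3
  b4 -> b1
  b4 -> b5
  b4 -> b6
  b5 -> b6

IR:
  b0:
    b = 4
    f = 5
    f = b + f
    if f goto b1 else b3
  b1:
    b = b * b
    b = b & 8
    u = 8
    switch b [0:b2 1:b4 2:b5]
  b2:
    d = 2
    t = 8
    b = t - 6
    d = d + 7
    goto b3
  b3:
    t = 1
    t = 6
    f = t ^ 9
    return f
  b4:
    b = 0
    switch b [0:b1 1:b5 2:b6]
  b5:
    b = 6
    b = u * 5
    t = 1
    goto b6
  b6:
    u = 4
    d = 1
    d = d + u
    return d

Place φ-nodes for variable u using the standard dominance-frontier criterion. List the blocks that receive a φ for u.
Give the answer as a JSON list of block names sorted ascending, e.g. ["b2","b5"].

idom tree: b1←b0 b2←b1 b3←b0 b4←b1 b5←b1 b6←b1
Dom at joins:
  b1: preds {b0,b4}: {b0} ∩ {b0,b1,b4} = {b0}; idom=b0
  b3: preds {b0,b2}: {b0} ∩ {b0,b1,b2} = {b0}; idom=b0
  b5: preds {b1,b4}: {b0,b1} ∩ {b0,b1,b4} = {b0,b1}; idom=b1
  b6: preds {b4,b5}: {b0,b1,b4} ∩ {b0,b1,b5} = {b0,b1}; idom=b1

DF walk-up:
  join b1 pred b0: · stop@b0
  join b1 pred b4: b4→b1 stop@b0
  join b3 pred b0: · stop@b0
  join b3 pred b2: b2→b1 stop@b0
  join b5 pred b1: · stop@b1
  join b5 pred b4: b4 stop@b1
  join b6 pred b4: b4 stop@b1
  join b6 pred b5: b5 stop@b1
  b0: DF=∅
  b1: DF={b1,b3}
  b2: DF={b3}
  b3: DF=∅
  b4: DF={b1,b5,b6}
  b5: DF={b6}
  b6: DF=∅

φ for u: defs {b1,b6}
  DF⁺ = {b1,b3}

Answer: ["b1", "b3"]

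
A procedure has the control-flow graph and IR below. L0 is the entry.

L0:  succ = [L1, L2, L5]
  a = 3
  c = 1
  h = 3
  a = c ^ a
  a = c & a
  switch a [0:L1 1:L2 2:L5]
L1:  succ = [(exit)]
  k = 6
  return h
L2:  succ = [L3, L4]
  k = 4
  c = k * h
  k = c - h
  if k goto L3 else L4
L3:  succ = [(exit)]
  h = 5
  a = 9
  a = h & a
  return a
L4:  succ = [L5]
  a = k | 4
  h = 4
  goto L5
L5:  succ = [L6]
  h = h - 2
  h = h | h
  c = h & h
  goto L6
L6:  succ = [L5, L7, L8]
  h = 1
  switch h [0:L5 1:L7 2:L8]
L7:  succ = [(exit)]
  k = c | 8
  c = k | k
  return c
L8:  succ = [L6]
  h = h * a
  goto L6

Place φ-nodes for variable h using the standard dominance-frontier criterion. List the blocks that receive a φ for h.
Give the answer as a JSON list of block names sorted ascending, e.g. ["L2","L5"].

Answer: ["L5", "L6"]

Analysis:
idom tree: L1←L0 L2←L0 L3←L2 L4←L2 L5←L0 L6←L5 L7←L6 L8←L6
Dom∩ at merges:
  L5: preds {L0,L4,L6}: {L0} ∩ {L0,L2,L4} ∩ {L0,L5,L6} = {L0}; idom=L0
  L6: preds {L5,L8}: {L0,L5} ∩ {L0,L5,L6,L8} = {L0,L5}; idom=L5

DF derivation:
  join L5 pred L0: · stop@L0
  join L5 pred L4: L4→L2 stop@L0
  join L5 pred L6: L6→L5 stop@L0
  join L6 pred L5: · stop@L5
  join L6 pred L8: L8→L6 stop@L5
  DF(L0)=∅
  DF(L1)=∅
  DF(L2)={L5}
  DF(L3)=∅
  DF(L4)={L5}
  DF(L5)={L5}
  DF(L6)={L5,L6}
  DF(L7)=∅
  DF(L8)={L6}

φ for h: defs {L0,L3,L4,L5,L6,L8}
  DF⁺ = {L5,L6}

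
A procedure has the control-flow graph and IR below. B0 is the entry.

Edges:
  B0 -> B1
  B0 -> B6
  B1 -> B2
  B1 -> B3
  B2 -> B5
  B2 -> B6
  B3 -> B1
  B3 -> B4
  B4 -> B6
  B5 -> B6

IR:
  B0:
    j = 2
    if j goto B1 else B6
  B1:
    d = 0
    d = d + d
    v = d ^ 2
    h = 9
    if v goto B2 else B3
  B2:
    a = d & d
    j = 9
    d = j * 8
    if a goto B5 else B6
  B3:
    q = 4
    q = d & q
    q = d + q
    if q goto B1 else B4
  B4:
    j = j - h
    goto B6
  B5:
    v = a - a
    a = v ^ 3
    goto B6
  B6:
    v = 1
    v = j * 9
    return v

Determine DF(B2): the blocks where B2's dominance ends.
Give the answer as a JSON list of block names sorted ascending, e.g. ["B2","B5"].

idom tree: B1←B0 B2←B1 B3←B1 B4←B3 B5←B2 B6←B0
Join-block Dom:
  B1: preds {B0,B3}: {B0} ∩ {B0,B1,B3} = {B0}; idom=B0
  B6: preds {B0,B2,B4,B5}: {B0} ∩ {B0,B1,B2} ∩ {B0,B1,B3,B4} ∩ {B0,B1,B2,B5} = {B0}; idom=B0

DF derivation:
  join B1 pred B0: · stop@B0
  join B1 pred B3: B3→B1 stop@B0
  join B6 pred B0: · stop@B0
  join B6 pred B2: B2→B1 stop@B0
  join B6 pred B4: B4→B3→B1 stop@B0
  join B6 pred B5: B5→B2→B1 stop@B0
  B0 → ∅
  B1 → {B1,B6}
  B2 → {B6}
  B3 → {B1,B6}
  B4 → {B6}
  B5 → {B6}
  B6 → ∅

DF(B2) = ["B6"]

Answer: ["B6"]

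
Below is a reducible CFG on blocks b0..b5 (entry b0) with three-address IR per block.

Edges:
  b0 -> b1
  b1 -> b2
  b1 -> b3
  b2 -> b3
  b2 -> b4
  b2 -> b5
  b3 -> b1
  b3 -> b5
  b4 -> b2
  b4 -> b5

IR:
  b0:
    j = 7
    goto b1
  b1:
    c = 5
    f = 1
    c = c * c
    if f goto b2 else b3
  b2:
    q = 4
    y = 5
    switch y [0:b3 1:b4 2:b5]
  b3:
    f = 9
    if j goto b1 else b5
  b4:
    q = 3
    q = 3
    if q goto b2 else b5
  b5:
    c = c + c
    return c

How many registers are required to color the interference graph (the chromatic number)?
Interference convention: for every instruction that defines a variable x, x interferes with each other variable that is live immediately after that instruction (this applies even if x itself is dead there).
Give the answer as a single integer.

Answer: 3

Derivation:
Block summaries:
  b0 def {j} use ∅
  b1 def {c,f} use ∅
  b2 def {q,y} use ∅
  b3 def {f} use {j}
  b4 def {q} use ∅
  b5 def {c} use {c}

Liveness:
  b0 li=∅ lo={j}
  b1 li={j} lo={c,j}
  b2 li={c,j} lo={c,j}
  b3 li={c,j} lo={c,j}
  b4 li={c,j} lo={c,j}
  b5 li={c} lo=∅

Interfere edges:
  c↔{f,j,q,y}
  f↔{c,j}
  j↔{c,f,q,y}
  q↔{c,j}
  y↔{c,j}

Registers:
  clique {c,f,j} ⇒ need ≥ 3
  assign c→R0 f→R2 j→R1 q→R2 y→R2 — no edge inside a register ⇒ χ ≤ 3
  χ = 3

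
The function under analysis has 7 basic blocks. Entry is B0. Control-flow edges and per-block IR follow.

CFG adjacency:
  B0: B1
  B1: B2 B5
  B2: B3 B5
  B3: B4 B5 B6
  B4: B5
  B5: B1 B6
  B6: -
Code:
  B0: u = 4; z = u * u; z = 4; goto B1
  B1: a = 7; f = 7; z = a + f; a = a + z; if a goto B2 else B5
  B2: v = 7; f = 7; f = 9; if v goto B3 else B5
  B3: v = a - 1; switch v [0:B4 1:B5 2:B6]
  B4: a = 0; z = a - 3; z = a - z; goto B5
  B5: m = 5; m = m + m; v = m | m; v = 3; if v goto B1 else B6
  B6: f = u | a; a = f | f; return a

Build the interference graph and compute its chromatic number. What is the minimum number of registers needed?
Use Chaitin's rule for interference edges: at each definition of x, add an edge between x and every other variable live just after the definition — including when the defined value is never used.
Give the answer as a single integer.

Answer: 4

Derivation:
Per-block:
  B0: def={u,z} ue=∅
  B1: def={a,f,z} ue=∅
  B2: def={f,v} ue=∅
  B3: def={v} ue={a}
  B4: def={a,z} ue=∅
  B5: def={m,v} ue=∅
  B6: def={a,f} ue={a,u}

Liveness:
  B0: in=∅ out={u}
  B1: in={u} out={a,u}
  B2: in={a,u} out={a,u}
  B3: in={a,u} out={a,u}
  B4: in={u} out={a,u}
  B5: in={a,u} out={a,u}
  B6: in={a,u} out=∅

Interference:
  a↔{f,m,u,v,z}
  f↔{a,u,v}
  m↔{a,u}
  u↔{a,f,m,v,z}
  v↔{a,f,u}
  z↔{a,u}

Colouring:
  lower bound: {a,f,u,v} mutually conflict ⇒ χ ≥ 4
  4-colouring: r0={a}  r1={u}  r2={f,m,z}  r3={v}
  χ = 4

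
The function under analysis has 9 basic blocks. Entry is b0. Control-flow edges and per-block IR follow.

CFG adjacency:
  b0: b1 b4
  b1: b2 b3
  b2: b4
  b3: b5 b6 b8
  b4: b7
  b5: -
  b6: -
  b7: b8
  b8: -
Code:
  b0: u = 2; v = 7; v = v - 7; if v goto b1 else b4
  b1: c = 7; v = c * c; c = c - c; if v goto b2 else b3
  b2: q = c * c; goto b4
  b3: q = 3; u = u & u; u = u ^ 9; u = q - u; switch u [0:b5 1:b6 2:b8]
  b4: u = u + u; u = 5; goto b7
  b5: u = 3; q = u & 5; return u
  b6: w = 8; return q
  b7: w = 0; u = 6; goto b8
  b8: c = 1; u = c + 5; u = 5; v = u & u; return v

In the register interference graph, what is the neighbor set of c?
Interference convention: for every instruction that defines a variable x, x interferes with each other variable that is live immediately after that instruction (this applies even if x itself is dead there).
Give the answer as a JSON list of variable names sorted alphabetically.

def/use:
  b0 def {u,v} use ∅
  b1 def {c,v} use ∅
  b2 def {q} use {c}
  b3 def {q,u} use {u}
  b4 def {u} use {u}
  b5 def {q,u} use ∅
  b6 def {w} use {q}
  b7 def {u,w} use ∅
  b8 def {c,u,v} use ∅

Backward fixpoint:
  b0: in=∅ out={u}
  b1: in={u} out={c,u}
  b2: in={c,u} out={u}
  b3: in={u} out={q}
  b4: in={u} out=∅
  b5: in=∅ out=∅
  b6: in={q} out=∅
  b7: in=∅ out=∅
  b8: in=∅ out=∅

Interference:
  c — {u,v}
  q — {u,w}
  u — {c,q,v}
  v — {c,u}
  w — {q}

N(c) = ["u", "v"]

Answer: ["u", "v"]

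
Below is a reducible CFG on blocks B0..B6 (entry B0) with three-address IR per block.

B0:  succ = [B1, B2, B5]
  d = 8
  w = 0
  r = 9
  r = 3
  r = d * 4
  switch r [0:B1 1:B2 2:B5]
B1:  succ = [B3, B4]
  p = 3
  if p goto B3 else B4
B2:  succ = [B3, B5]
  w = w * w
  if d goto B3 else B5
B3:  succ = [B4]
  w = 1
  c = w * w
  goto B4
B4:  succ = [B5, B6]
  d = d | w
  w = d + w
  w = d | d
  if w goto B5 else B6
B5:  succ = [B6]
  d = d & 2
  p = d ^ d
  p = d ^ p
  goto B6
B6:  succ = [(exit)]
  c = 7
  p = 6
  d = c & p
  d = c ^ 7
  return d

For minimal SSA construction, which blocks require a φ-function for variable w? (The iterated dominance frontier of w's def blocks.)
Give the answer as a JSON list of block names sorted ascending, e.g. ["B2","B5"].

idom tree: B1←B0 B2←B0 B3←B0 B4←B0 B5←B0 B6←B0
Join-block Dom:
  B3: preds {B1,B2}: {B0,B1} ∩ {B0,B2} = {B0}; idom=B0
  B4: preds {B1,B3}: {B0,B1} ∩ {B0,B3} = {B0}; idom=B0
  B5: preds {B0,B2,B4}: {B0} ∩ {B0,B2} ∩ {B0,B4} = {B0}; idom=B0
  B6: preds {B4,B5}: {B0,B4} ∩ {B0,B5} = {B0}; idom=B0

Frontier:
  join B3 pred B1: B1 stop@B0
  join B3 pred B2: B2 stop@B0
  join B4 pred B1: B1 stop@B0
  join B4 pred B3: B3 stop@B0
  join B5 pred B0: · stop@B0
  join B5 pred B2: B2 stop@B0
  join B5 pred B4: B4 stop@B0
  join B6 pred B4: B4 stop@B0
  join B6 pred B5: B5 stop@B0
  B0: DF=∅
  B1: DF={B3,B4}
  B2: DF={B3,B5}
  B3: DF={B4}
  B4: DF={B5,B6}
  B5: DF={B6}
  B6: DF=∅

φ for w: defs {B0,B2,B3,B4}
  DF⁺ = {B3,B4,B5,B6}

Answer: ["B3", "B4", "B5", "B6"]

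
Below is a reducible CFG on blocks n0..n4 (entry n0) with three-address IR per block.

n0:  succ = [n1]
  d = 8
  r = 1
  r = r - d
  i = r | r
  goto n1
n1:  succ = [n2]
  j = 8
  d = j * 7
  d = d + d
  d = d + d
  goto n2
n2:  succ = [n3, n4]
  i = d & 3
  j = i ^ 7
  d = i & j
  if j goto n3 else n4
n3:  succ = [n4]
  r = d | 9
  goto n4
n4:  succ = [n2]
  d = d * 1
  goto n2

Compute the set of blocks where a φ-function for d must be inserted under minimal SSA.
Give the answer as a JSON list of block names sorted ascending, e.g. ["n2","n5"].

idom tree: n1←n0 n2←n1 n3←n2 n4←n2
Dom∩ at merges:
  n2: preds {n1,n4}: {n0,n1} ∩ {n0,n1,n2,n4} = {n0,n1}; idom=n1
  n4: preds {n2,n3}: {n0,n1,n2} ∩ {n0,n1,n2,n3} = {n0,n1,n2}; idom=n2

Frontier:
  join n2 pred n1: · stop@n1
  join n2 pred n4: n4→n2 stop@n1
  join n4 pred n2: · stop@n2
  join n4 pred n3: n3 stop@n2
  DF(n0)=∅
  DF(n1)=∅
  DF(n2)={n2}
  DF(n3)={n4}
  DF(n4)={n2}

φ for d: defs {n0,n1,n2,n4}
  DF⁺ = {n2}

Answer: ["n2"]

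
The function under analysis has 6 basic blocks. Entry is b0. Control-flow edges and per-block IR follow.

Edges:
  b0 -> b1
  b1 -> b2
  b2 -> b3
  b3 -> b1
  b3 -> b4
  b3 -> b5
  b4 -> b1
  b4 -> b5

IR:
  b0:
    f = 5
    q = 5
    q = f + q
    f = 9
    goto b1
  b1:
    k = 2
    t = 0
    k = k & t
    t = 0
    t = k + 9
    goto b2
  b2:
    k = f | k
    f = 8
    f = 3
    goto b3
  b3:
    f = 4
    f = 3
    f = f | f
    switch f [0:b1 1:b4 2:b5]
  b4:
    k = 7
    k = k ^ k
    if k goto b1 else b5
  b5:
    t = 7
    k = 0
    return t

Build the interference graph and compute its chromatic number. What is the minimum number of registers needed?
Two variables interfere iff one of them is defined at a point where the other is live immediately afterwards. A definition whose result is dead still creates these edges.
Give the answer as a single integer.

Answer: 3

Working:
def/use:
  b0 def {f,q} use ∅
  b1 def {k,t} use ∅
  b2 def {f,k} use {f,k}
  b3 def {f} use ∅
  b4 def {k} use ∅
  b5 def {k,t} use ∅

Live sets:
  b0: in=∅ out={f}
  b1: in={f} out={f,k}
  b2: in={f,k} out=∅
  b3: in=∅ out={f}
  b4: in={f} out={f}
  b5: in=∅ out=∅

Interfere edges:
  f — {k,q,t}
  k — {f,t}
  q — {f}
  t — {f,k}

Registers:
  clique {f,k,t} ⇒ need ≥ 3
  3-colouring: c0={f}  c1={k,q}  c2={t}
  χ = 3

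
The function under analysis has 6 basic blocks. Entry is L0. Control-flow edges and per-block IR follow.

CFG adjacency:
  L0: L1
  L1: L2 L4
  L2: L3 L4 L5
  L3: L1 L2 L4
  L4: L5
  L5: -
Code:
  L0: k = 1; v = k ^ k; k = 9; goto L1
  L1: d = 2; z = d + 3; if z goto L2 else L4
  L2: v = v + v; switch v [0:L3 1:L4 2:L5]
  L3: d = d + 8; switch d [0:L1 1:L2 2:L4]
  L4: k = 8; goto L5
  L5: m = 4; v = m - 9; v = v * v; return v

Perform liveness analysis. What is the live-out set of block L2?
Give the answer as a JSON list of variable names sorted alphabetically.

Answer: ["d", "v"]

Working:
Per-block:
  L0: def={k,v} ue=∅
  L1: def={d,z} ue=∅
  L2: def={v} ue={v}
  L3: def={d} ue={d}
  L4: def={k} ue=∅
  L5: def={m,v} ue=∅

Live sets:
  L0 li=∅ lo={v}
  L1 li={v} lo={d,v}
  L2 li={d,v} lo={d,v}
  L3 li={d,v} lo={d,v}
  L4 li=∅ lo=∅
  L5 li=∅ lo=∅

live-out(L2) = ["d", "v"]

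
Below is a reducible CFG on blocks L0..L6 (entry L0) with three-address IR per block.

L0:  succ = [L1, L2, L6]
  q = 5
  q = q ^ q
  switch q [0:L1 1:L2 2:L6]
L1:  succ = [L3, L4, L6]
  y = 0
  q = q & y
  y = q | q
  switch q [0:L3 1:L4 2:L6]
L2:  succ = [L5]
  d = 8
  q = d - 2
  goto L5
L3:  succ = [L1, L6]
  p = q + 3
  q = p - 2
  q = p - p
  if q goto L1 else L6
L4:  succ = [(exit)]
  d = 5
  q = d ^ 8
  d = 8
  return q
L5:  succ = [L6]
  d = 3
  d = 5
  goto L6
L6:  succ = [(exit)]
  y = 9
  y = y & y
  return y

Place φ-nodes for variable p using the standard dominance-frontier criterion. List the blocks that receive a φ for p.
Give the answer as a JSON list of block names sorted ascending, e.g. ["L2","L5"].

idom tree: L1←L0 L2←L0 L3←L1 L4←L1 L5←L2 L6←L0
Join-block Dom:
  L1: preds {L0,L3}: {L0} ∩ {L0,L1,L3} = {L0}; idom=L0
  L6: preds {L0,L1,L3,L5}: {L0} ∩ {L0,L1} ∩ {L0,L1,L3} ∩ {L0,L2,L5} = {L0}; idom=L0

DF walk-up:
  join L1 pred L0: · stop@L0
  join L1 pred L3: L3→L1 stop@L0
  join L6 pred L0: · stop@L0
  join L6 pred L1: L1 stop@L0
  join L6 pred L3: L3→L1 stop@L0
  join L6 pred L5: L5→L2 stop@L0
  DF(L0)=∅
  DF(L1)={L1,L6}
  DF(L2)={L6}
  DF(L3)={L1,L6}
  DF(L4)=∅
  DF(L5)={L6}
  DF(L6)=∅

φ for p: defs {L3}
  DF⁺ = {L1,L6}

Answer: ["L1", "L6"]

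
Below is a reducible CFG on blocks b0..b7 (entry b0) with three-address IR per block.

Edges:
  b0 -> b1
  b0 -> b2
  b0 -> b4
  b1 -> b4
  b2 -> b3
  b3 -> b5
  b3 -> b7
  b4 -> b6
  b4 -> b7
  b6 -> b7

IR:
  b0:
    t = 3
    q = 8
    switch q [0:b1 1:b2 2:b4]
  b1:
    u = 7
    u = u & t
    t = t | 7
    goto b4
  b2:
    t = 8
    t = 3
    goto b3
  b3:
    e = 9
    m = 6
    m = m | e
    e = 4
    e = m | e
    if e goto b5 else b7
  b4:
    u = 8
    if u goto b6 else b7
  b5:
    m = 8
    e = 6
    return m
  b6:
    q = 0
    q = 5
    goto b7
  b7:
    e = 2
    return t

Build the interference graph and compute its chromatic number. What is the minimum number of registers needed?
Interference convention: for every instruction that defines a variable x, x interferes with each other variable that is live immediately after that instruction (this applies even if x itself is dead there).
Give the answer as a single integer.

Per-block:
  b0 def {q,t} use ∅
  b1 def {t,u} use {t}
  b2 def {t} use ∅
  b3 def {e,m} use ∅
  b4 def {u} use ∅
  b5 def {e,m} use ∅
  b6 def {q} use ∅
  b7 def {e} use {t}

Backward fixpoint:
  b0: in=∅ out={t}
  b1: in={t} out={t}
  b2: in=∅ out={t}
  b3: in={t} out={t}
  b4: in={t} out={t}
  b5: in=∅ out=∅
  b6: in={t} out={t}
  b7: in={t} out=∅

Conflict graph:
  e↔{m,t}
  m↔{e,t}
  q↔{t}
  t↔{e,m,q,u}
  u↔{t}

Colouring:
  clique {e,m,t} ⇒ need ≥ 3
  assign e→c1 m→c2 q→c1 t→c0 u→c1 — no edge inside a register ⇒ χ ≤ 3
  χ = 3

Answer: 3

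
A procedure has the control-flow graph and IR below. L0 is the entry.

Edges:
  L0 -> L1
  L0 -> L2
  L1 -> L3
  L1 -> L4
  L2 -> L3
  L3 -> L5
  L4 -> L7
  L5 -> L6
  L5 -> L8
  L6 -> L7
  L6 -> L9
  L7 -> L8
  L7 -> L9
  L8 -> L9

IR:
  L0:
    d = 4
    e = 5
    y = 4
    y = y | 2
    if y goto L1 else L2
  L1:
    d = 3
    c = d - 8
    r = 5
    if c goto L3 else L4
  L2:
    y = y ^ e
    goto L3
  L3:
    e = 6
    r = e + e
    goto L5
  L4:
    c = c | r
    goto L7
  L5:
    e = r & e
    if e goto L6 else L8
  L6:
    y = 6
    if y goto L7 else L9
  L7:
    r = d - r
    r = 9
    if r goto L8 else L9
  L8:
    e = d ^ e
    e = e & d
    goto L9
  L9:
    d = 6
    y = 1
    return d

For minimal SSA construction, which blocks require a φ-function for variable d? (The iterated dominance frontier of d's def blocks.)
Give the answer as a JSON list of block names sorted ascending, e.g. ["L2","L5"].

idom tree: L1←L0 L2←L0 L3←L0 L4←L1 L5←L3 L6←L5 L7←L0 L8←L0 L9←L0
Join-block Dom:
  L3: preds {L1,L2}: {L0,L1} ∩ {L0,L2} = {L0}; idom=L0
  L7: preds {L4,L6}: {L0,L1,L4} ∩ {L0,L3,L5,L6} = {L0}; idom=L0
  L8: preds {L5,L7}: {L0,L3,L5} ∩ {L0,L7} = {L0}; idom=L0
  L9: preds {L6,L7,L8}: {L0,L3,L5,L6} ∩ {L0,L7} ∩ {L0,L8} = {L0}; idom=L0

DF walk-up:
  L3←L1: walk L1 to L0
  L3←L2: walk L2 to L0
  L7←L4: walk L4→L1 to L0
  L7←L6: walk L6→L5→L3 to L0
  L8←L5: walk L5→L3 to L0
  L8←L7: walk L7 to L0
  L9←L6: walk L6→L5→L3 to L0
  L9←L7: walk L7 to L0
  L9←L8: walk L8 to L0
  L0 → ∅
  L1 → {L3,L7}
  L2 → {L3}
  L3 → {L7,L8,L9}
  L4 → {L7}
  L5 → {L7,L8,L9}
  L6 → {L7,L9}
  L7 → {L8,L9}
  L8 → {L9}
  L9 → ∅

φ for d: defs {L0,L1,L9}
  DF⁺ = {L3,L7,L8,L9}

Answer: ["L3", "L7", "L8", "L9"]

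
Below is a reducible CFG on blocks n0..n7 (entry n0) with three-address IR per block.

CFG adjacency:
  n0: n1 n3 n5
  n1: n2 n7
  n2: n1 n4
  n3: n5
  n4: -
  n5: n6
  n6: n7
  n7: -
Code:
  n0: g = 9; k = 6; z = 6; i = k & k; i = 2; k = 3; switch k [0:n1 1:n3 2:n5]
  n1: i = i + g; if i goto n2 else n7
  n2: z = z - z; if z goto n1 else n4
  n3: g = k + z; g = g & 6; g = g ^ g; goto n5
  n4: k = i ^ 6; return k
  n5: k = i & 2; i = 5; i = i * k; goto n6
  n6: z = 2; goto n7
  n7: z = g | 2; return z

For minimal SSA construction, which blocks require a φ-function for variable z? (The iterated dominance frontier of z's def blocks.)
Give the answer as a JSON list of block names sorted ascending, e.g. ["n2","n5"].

Answer: ["n1", "n7"]

Working:
idom tree: n1←n0 n2←n1 n3←n0 n4←n2 n5←n0 n6←n5 n7←n0
Join-block Dom:
  n1: preds {n0,n2}: {n0} ∩ {n0,n1,n2} = {n0}; idom=n0
  n5: preds {n0,n3}: {n0} ∩ {n0,n3} = {n0}; idom=n0
  n7: preds {n1,n6}: {n0,n1} ∩ {n0,n5,n6} = {n0}; idom=n0

Frontier:
  n1←n0: walk · to n0
  n1←n2: walk n2→n1 to n0
  n5←n0: walk · to n0
  n5←n3: walk n3 to n0
  n7←n1: walk n1 to n0
  n7←n6: walk n6→n5 to n0
  DF(n0)=∅
  DF(n1)={n1,n7}
  DF(n2)={n1}
  DF(n3)={n5}
  DF(n4)=∅
  DF(n5)={n7}
  DF(n6)={n7}
  DF(n7)=∅

φ for z: defs {n0,n2,n6,n7}
  DF⁺ = {n1,n7}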